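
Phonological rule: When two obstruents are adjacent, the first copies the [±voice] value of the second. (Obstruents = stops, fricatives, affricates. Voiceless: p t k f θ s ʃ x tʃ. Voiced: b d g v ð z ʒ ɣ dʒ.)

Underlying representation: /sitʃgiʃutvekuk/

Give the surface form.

/tʃ/ before /g/ (voiced) → [dʒ]
/t/ before /v/ (voiced) → [d]

[sidʒgiʃudvekuk]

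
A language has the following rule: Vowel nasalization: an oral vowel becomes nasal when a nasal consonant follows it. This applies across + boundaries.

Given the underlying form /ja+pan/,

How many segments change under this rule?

1

/a/ before nasal /n/ → [ã]
1 segment changes.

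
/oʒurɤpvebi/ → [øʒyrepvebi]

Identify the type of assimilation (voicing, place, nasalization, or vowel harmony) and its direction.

/o/→[ø] /u/→[y] /ɤ/→[e].
Vowels agree with the last vowel, so the harmony is regressive.

vowel harmony, regressive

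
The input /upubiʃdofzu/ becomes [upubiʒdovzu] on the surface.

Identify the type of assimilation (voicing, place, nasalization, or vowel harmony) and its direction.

/ʃ/→[ʒ] /f/→[v].
Each target copies a feature from the following segment, so the direction is regressive.

voicing assimilation, regressive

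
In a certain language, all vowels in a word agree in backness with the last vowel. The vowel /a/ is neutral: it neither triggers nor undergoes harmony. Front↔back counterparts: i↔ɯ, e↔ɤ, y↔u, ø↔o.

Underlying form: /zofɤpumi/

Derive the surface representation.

[zøfepymi]

/o/ harmonizes with /i/ ([-back]) → [ø]
/ɤ/ harmonizes with /i/ ([-back]) → [e]
/u/ harmonizes with /i/ ([-back]) → [y]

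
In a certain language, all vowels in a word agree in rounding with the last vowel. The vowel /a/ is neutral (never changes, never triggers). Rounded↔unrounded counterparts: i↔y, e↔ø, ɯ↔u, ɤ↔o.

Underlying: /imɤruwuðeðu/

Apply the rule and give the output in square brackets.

[ymoruwuðøðu]

/i/ harmonizes with /u/ ([+round]) → [y]
/ɤ/ harmonizes with /u/ ([+round]) → [o]
/e/ harmonizes with /u/ ([+round]) → [ø]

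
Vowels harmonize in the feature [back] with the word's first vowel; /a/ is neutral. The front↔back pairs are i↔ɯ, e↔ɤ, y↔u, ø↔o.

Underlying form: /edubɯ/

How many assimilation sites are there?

2

/u/ harmonizes with /e/ ([-back]) → [y]
/ɯ/ harmonizes with /e/ ([-back]) → [i]
2 segments change.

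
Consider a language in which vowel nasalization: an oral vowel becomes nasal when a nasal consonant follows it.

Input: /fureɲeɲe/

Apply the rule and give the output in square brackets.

/e/ before nasal /ɲ/ → [ẽ]
/e/ before nasal /ɲ/ → [ẽ]

[furẽɲẽɲe]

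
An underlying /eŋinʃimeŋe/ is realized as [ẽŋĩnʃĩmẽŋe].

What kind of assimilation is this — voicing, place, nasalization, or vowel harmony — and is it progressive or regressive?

nasalization, regressive

/e/→[ẽ] /i/→[ĩ] /i/→[ĩ] /e/→[ẽ].
Each target copies a feature from the following segment, so the direction is regressive.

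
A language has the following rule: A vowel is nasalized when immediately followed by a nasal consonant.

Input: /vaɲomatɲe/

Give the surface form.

/a/ before nasal /ɲ/ → [ã]
/o/ before nasal /m/ → [õ]

[vãɲõmatɲe]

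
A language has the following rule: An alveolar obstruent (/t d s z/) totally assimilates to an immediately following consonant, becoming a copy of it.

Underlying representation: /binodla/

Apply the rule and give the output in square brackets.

[binolla]

/d/ before /l/ → [l] (total assimilation)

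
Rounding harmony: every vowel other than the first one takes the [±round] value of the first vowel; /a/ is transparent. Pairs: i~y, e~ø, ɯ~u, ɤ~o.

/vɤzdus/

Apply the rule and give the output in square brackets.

[vɤzdɯs]

/u/ harmonizes with /ɤ/ ([-round]) → [ɯ]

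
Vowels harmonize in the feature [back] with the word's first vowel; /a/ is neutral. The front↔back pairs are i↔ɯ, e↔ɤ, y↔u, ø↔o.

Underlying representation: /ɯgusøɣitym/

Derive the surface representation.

/ø/ harmonizes with /ɯ/ ([+back]) → [o]
/i/ harmonizes with /ɯ/ ([+back]) → [ɯ]
/y/ harmonizes with /ɯ/ ([+back]) → [u]

[ɯgusoɣɯtum]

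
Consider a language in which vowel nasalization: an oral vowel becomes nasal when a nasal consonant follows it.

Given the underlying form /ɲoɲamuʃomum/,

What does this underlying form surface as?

/o/ before nasal /ɲ/ → [õ]
/a/ before nasal /m/ → [ã]
/o/ before nasal /m/ → [õ]
/u/ before nasal /m/ → [ũ]

[ɲõɲãmuʃõmũm]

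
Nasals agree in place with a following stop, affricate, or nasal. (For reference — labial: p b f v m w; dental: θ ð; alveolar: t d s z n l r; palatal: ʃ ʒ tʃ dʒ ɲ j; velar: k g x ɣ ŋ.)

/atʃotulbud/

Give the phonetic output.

[atʃotulbud]

no segment meets the rule's conditions; no change.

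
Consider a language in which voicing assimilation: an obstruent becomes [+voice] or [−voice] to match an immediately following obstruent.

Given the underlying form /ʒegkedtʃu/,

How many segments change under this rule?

/g/ before /k/ (voiceless) → [k]
/d/ before /tʃ/ (voiceless) → [t]
2 segments change.

2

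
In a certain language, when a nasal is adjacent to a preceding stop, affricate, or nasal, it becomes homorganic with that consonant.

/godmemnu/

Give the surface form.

[godnemmu]

/m/ after /d/ (alveolar) → [n]
/n/ after /m/ (labial) → [m]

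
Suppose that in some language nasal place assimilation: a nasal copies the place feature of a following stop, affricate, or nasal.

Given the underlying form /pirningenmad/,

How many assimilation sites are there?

/n/ before /g/ (velar) → [ŋ]
/n/ before /m/ (labial) → [m]
2 segments change.

2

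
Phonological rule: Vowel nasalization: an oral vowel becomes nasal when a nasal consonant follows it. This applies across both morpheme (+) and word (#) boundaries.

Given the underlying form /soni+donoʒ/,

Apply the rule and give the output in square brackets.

[sõni+dõnoʒ]

/o/ before nasal /n/ → [õ]
/o/ before nasal /n/ → [õ]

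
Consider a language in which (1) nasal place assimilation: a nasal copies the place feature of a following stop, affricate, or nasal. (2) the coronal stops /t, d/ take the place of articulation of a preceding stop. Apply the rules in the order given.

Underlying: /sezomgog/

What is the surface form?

[sezoŋgog]

Rule 1: /m/ before /g/ (velar) → [ŋ]
After rule 1: sezoŋgog
Rule 2: no segment meets the rule's conditions; no change.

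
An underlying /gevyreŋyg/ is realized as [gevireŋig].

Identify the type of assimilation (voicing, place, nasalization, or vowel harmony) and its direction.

vowel harmony, progressive

/y/→[i] /y/→[i].
Vowels agree with the first vowel, so the harmony is progressive.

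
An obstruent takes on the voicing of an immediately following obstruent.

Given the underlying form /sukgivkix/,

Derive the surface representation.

[suggifkix]

/k/ before /g/ (voiced) → [g]
/v/ before /k/ (voiceless) → [f]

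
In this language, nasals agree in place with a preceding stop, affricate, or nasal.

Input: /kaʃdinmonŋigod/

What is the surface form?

/m/ after /n/ (alveolar) → [n]
/ŋ/ after /n/ (alveolar) → [n]

[kaʃdinnonnigod]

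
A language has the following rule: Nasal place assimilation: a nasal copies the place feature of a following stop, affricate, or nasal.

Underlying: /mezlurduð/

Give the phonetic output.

[mezlurduð]

no segment meets the rule's conditions; no change.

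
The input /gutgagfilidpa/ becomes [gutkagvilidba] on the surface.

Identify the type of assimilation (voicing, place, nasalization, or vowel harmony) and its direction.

voicing assimilation, progressive

/g/→[k] /f/→[v] /p/→[b].
Each target copies a feature from the preceding segment, so the direction is progressive.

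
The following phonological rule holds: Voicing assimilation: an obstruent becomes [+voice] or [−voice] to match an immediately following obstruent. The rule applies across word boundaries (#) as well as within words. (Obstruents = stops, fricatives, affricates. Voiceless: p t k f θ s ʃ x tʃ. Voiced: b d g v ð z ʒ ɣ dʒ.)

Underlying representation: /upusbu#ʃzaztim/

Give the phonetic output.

[upuzbu#ʒzastim]

/s/ before /b/ (voiced) → [z]
/ʃ/ before /z/ (voiced) → [ʒ]
/z/ before /t/ (voiceless) → [s]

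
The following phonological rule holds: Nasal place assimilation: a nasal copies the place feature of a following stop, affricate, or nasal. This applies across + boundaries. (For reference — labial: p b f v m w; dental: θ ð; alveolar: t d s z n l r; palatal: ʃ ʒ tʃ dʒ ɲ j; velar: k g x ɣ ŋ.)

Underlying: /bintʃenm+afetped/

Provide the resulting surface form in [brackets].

/n/ before /tʃ/ (palatal) → [ɲ]
/n/ before /m/ (labial) → [m]

[biɲtʃemm+afetped]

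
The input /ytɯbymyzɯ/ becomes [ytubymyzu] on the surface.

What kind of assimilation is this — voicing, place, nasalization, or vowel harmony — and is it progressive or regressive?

/ɯ/→[u] /ɯ/→[u].
Vowels agree with the first vowel, so the harmony is progressive.

vowel harmony, progressive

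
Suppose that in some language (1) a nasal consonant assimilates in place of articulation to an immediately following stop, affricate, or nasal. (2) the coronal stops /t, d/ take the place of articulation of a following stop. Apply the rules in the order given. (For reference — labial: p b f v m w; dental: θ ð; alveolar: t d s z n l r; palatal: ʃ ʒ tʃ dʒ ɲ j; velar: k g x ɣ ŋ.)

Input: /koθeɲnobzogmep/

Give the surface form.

[koθennobzogmep]

Rule 1: /ɲ/ before /n/ (alveolar) → [n]
After rule 1: koθennobzogmep
Rule 2: no segment meets the rule's conditions; no change.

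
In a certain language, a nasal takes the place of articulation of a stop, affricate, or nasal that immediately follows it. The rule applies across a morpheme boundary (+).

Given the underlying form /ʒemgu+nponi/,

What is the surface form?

[ʒeŋgu+mponi]

/m/ before /g/ (velar) → [ŋ]
/n/ before /p/ (labial) → [m]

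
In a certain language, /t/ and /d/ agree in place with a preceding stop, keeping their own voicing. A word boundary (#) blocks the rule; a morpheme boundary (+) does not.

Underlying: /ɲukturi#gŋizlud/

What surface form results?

[ɲukkuri#gŋizlud]

/t/ after /k/ (velar) → [k]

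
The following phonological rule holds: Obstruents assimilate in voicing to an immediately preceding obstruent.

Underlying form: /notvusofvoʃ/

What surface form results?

/v/ after /t/ (voiceless) → [f]
/v/ after /f/ (voiceless) → [f]

[notfusoffoʃ]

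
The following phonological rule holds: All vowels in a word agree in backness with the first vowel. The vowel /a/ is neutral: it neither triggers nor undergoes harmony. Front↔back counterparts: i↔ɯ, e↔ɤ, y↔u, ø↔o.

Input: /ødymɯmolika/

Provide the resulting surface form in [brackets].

/ɯ/ harmonizes with /ø/ ([-back]) → [i]
/o/ harmonizes with /ø/ ([-back]) → [ø]

[ødymimølika]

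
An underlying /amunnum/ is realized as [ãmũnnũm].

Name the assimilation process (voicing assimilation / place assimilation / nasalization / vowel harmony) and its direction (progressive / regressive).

nasalization, regressive

/a/→[ã] /u/→[ũ] /u/→[ũ].
Each target copies a feature from the following segment, so the direction is regressive.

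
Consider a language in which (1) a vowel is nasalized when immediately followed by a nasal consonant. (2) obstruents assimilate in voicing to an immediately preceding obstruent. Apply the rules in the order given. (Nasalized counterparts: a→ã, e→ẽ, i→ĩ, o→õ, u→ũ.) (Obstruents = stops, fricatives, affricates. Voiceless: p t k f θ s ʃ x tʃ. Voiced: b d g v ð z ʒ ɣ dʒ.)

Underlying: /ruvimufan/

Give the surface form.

[ruvĩmufãn]

Rule 1: /i/ before nasal /m/ → [ĩ]
Rule 1: /a/ before nasal /n/ → [ã]
After rule 1: ruvĩmufãn
Rule 2: no segment meets the rule's conditions; no change.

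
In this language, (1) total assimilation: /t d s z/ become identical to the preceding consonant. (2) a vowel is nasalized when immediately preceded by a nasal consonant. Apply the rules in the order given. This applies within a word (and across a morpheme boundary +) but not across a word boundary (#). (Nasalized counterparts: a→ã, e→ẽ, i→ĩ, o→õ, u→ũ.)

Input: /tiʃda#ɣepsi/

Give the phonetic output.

[tiʃʃa#ɣeppi]

Rule 1: /d/ after /ʃ/ → [ʃ] (total assimilation)
Rule 1: /s/ after /p/ → [p] (total assimilation)
After rule 1: tiʃʃa#ɣeppi
Rule 2: no segment meets the rule's conditions; no change.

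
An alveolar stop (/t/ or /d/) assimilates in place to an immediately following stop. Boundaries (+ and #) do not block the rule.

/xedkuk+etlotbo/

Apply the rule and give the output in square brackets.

[xegkuk+etlopbo]

/d/ before /k/ (velar) → [g]
/t/ before /b/ (labial) → [p]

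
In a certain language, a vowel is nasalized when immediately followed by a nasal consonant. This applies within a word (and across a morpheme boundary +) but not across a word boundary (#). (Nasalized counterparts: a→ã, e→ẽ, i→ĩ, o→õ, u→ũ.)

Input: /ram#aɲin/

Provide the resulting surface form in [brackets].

/a/ before nasal /m/ → [ã]
/a/ before nasal /ɲ/ → [ã]
/i/ before nasal /n/ → [ĩ]

[rãm#ãɲĩn]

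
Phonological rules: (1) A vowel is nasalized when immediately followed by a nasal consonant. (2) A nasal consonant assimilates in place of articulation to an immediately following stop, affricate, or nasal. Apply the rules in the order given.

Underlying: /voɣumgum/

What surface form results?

Rule 1: /u/ before nasal /m/ → [ũ]
Rule 1: /u/ before nasal /m/ → [ũ]
After rule 1: voɣũmgũm
Rule 2: /m/ before /g/ (velar) → [ŋ]

[voɣũŋgũm]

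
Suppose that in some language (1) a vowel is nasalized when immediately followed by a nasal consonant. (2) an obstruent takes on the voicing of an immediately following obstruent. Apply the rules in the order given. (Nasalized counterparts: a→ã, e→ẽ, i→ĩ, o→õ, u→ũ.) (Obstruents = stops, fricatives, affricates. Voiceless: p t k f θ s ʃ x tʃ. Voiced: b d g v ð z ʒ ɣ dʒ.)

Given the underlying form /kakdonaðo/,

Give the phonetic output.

[kagdõnaðo]

Rule 1: /o/ before nasal /n/ → [õ]
After rule 1: kakdõnaðo
Rule 2: /k/ before /d/ (voiced) → [g]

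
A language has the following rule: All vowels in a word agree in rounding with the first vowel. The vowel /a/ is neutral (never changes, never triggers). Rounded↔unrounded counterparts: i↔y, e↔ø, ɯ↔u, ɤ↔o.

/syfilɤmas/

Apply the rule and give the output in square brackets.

/i/ harmonizes with /y/ ([+round]) → [y]
/ɤ/ harmonizes with /y/ ([+round]) → [o]

[syfylomas]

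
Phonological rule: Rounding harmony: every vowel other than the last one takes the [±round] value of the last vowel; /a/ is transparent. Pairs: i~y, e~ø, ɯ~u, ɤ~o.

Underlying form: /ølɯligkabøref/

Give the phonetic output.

/ø/ harmonizes with /e/ ([-round]) → [e]
/ø/ harmonizes with /e/ ([-round]) → [e]

[elɯligkaberef]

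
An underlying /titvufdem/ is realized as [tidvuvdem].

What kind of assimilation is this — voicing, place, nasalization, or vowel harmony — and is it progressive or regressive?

/t/→[d] /f/→[v].
Each target copies a feature from the following segment, so the direction is regressive.

voicing assimilation, regressive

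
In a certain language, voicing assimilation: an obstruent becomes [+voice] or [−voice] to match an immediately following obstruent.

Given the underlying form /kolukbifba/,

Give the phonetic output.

[kolugbivba]

/k/ before /b/ (voiced) → [g]
/f/ before /b/ (voiced) → [v]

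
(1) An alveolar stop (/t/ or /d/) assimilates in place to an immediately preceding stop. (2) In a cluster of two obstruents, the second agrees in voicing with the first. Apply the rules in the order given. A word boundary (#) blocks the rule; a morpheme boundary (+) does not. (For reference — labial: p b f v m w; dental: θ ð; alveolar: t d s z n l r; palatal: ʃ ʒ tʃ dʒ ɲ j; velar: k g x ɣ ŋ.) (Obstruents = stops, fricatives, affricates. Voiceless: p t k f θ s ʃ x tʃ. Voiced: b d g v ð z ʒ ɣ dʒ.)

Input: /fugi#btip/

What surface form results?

[fugi#bbip]

Rule 1: /t/ after /b/ (labial) → [p]
After rule 1: fugi#bpip
Rule 2: /p/ after /b/ (voiced) → [b]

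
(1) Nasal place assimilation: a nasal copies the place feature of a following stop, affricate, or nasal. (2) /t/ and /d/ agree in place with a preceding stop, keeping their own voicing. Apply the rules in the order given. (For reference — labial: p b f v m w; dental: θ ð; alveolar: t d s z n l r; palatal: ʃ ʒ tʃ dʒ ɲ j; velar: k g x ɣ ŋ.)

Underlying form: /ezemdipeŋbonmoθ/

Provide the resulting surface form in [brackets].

Rule 1: /m/ before /d/ (alveolar) → [n]
Rule 1: /ŋ/ before /b/ (labial) → [m]
Rule 1: /n/ before /m/ (labial) → [m]
After rule 1: ezendipembommoθ
Rule 2: no segment meets the rule's conditions; no change.

[ezendipembommoθ]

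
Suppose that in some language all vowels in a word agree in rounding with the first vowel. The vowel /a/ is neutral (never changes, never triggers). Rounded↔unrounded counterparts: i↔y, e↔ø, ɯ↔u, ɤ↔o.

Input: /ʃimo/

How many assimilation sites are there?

/o/ harmonizes with /i/ ([-round]) → [ɤ]
1 segment changes.

1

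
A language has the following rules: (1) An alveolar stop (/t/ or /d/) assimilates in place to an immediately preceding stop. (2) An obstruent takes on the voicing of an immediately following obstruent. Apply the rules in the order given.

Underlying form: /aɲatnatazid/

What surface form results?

Rule 1: no segment meets the rule's conditions; no change.
After rule 1: aɲatnatazid
Rule 2: no segment meets the rule's conditions; no change.

[aɲatnatazid]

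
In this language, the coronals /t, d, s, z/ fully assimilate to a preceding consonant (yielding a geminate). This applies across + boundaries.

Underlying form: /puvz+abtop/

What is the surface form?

[puvv+abbop]

/z/ after /v/ → [v] (total assimilation)
/t/ after /b/ → [b] (total assimilation)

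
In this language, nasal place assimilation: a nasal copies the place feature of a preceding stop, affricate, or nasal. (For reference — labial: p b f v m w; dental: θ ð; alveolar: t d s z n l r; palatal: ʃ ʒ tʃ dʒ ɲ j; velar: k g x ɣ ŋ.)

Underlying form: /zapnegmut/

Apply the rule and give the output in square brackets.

[zapmegŋut]

/n/ after /p/ (labial) → [m]
/m/ after /g/ (velar) → [ŋ]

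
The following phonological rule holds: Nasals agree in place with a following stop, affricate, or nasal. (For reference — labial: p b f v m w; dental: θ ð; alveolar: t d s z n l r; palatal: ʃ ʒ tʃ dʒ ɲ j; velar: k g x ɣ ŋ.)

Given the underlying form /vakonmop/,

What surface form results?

/n/ before /m/ (labial) → [m]

[vakommop]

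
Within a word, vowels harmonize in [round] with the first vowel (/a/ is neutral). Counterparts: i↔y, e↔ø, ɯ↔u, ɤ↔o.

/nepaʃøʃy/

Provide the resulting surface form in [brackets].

[nepaʃeʃi]

/ø/ harmonizes with /e/ ([-round]) → [e]
/y/ harmonizes with /e/ ([-round]) → [i]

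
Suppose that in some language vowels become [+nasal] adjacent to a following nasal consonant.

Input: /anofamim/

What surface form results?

[ãnofãmĩm]

/a/ before nasal /n/ → [ã]
/a/ before nasal /m/ → [ã]
/i/ before nasal /m/ → [ĩ]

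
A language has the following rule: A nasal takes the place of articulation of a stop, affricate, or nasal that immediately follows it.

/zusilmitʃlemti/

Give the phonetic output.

[zusilmitʃlenti]

/m/ before /t/ (alveolar) → [n]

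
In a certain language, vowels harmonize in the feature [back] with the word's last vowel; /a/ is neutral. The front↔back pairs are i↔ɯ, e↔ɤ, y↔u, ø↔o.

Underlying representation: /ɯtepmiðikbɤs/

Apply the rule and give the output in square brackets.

/e/ harmonizes with /ɤ/ ([+back]) → [ɤ]
/i/ harmonizes with /ɤ/ ([+back]) → [ɯ]
/i/ harmonizes with /ɤ/ ([+back]) → [ɯ]

[ɯtɤpmɯðɯkbɤs]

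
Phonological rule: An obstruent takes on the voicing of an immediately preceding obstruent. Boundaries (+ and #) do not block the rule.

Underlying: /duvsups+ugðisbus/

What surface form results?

[duvzups+ugðispus]

/s/ after /v/ (voiced) → [z]
/b/ after /s/ (voiceless) → [p]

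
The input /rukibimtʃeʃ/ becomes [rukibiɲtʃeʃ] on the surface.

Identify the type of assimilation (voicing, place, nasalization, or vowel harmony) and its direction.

place assimilation, regressive

/m/→[ɲ].
Each target copies a feature from the following segment, so the direction is regressive.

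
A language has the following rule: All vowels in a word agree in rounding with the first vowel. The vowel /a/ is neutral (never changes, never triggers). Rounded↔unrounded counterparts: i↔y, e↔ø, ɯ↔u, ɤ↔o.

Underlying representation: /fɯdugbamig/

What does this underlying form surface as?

[fɯdɯgbamig]

/u/ harmonizes with /ɯ/ ([-round]) → [ɯ]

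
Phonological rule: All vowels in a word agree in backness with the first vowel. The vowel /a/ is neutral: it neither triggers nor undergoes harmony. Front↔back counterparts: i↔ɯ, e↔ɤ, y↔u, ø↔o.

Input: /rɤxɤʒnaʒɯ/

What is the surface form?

no segment meets the rule's conditions; no change.

[rɤxɤʒnaʒɯ]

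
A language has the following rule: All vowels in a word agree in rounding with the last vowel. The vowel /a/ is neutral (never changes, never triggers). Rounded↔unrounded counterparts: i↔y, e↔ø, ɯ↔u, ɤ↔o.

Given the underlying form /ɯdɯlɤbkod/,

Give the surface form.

/ɯ/ harmonizes with /o/ ([+round]) → [u]
/ɯ/ harmonizes with /o/ ([+round]) → [u]
/ɤ/ harmonizes with /o/ ([+round]) → [o]

[udulobkod]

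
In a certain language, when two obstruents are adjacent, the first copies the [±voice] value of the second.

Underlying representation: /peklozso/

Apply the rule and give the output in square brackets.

/z/ before /s/ (voiceless) → [s]

[peklosso]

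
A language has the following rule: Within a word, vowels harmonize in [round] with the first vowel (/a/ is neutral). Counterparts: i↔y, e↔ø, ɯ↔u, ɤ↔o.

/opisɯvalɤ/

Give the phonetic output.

/i/ harmonizes with /o/ ([+round]) → [y]
/ɯ/ harmonizes with /o/ ([+round]) → [u]
/ɤ/ harmonizes with /o/ ([+round]) → [o]

[opysuvalo]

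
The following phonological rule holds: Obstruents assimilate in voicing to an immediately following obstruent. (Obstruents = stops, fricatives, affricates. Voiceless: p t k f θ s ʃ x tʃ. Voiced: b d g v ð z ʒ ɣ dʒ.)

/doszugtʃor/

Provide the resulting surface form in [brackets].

/s/ before /z/ (voiced) → [z]
/g/ before /tʃ/ (voiceless) → [k]

[dozzuktʃor]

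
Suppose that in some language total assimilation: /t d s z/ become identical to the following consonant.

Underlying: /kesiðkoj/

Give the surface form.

[kesiðkoj]

no segment meets the rule's conditions; no change.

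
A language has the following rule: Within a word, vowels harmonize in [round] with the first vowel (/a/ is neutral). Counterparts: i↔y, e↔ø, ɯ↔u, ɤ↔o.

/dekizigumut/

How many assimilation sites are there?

/u/ harmonizes with /e/ ([-round]) → [ɯ]
/u/ harmonizes with /e/ ([-round]) → [ɯ]
2 segments change.

2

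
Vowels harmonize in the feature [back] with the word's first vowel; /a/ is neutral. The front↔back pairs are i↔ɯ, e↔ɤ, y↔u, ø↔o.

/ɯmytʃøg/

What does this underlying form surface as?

[ɯmutʃog]

/y/ harmonizes with /ɯ/ ([+back]) → [u]
/ø/ harmonizes with /ɯ/ ([+back]) → [o]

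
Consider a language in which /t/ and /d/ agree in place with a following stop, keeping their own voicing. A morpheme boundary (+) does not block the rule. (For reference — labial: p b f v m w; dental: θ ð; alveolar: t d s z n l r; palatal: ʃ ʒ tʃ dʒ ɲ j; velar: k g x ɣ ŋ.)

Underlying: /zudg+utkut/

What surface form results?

[zugg+ukkut]

/d/ before /g/ (velar) → [g]
/t/ before /k/ (velar) → [k]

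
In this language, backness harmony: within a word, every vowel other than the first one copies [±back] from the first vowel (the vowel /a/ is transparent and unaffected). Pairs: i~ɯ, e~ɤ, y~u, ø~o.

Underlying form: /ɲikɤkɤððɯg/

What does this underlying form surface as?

/ɤ/ harmonizes with /i/ ([-back]) → [e]
/ɤ/ harmonizes with /i/ ([-back]) → [e]
/ɯ/ harmonizes with /i/ ([-back]) → [i]

[ɲikekeððig]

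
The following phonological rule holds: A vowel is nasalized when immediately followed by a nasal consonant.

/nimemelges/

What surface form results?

[nĩmẽmelges]

/i/ before nasal /m/ → [ĩ]
/e/ before nasal /m/ → [ẽ]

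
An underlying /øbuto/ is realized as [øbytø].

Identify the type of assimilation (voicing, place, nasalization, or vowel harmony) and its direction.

vowel harmony, progressive

/u/→[y] /o/→[ø].
Vowels agree with the first vowel, so the harmony is progressive.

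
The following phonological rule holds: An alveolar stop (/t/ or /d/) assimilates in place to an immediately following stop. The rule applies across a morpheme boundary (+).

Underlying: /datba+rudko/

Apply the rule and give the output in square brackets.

/t/ before /b/ (labial) → [p]
/d/ before /k/ (velar) → [g]

[dapba+rugko]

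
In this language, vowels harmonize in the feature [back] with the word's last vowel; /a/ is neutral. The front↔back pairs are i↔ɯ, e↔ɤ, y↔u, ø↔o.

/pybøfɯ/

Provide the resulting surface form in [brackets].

[pubofɯ]

/y/ harmonizes with /ɯ/ ([+back]) → [u]
/ø/ harmonizes with /ɯ/ ([+back]) → [o]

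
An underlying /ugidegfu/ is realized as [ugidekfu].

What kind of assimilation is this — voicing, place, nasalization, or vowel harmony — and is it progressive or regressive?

/g/→[k].
Each target copies a feature from the following segment, so the direction is regressive.

voicing assimilation, regressive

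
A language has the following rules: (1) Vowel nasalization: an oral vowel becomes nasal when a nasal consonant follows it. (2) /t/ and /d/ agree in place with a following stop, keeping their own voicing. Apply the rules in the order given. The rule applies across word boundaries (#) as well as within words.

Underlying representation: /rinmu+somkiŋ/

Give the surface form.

[rĩnmu+sõmkĩŋ]

Rule 1: /i/ before nasal /n/ → [ĩ]
Rule 1: /o/ before nasal /m/ → [õ]
Rule 1: /i/ before nasal /ŋ/ → [ĩ]
After rule 1: rĩnmu+sõmkĩŋ
Rule 2: no segment meets the rule's conditions; no change.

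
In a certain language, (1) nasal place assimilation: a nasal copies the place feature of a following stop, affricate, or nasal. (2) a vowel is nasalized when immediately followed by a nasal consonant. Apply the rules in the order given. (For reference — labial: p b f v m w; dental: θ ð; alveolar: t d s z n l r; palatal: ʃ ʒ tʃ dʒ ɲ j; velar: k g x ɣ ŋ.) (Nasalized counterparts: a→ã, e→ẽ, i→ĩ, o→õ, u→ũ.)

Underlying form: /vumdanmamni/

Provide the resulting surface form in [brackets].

Rule 1: /m/ before /d/ (alveolar) → [n]
Rule 1: /n/ before /m/ (labial) → [m]
Rule 1: /m/ before /n/ (alveolar) → [n]
After rule 1: vundammanni
Rule 2: /u/ before nasal /n/ → [ũ]
Rule 2: /a/ before nasal /m/ → [ã]
Rule 2: /a/ before nasal /n/ → [ã]

[vũndãmmãnni]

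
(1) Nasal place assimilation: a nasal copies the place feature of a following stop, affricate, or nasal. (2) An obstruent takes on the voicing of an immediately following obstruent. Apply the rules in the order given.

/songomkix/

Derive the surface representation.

[soŋgoŋkix]

Rule 1: /n/ before /g/ (velar) → [ŋ]
Rule 1: /m/ before /k/ (velar) → [ŋ]
After rule 1: soŋgoŋkix
Rule 2: no segment meets the rule's conditions; no change.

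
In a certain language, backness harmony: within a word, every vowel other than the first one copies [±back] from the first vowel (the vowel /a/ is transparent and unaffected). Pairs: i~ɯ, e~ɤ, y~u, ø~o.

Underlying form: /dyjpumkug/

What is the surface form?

/u/ harmonizes with /y/ ([-back]) → [y]
/u/ harmonizes with /y/ ([-back]) → [y]

[dyjpymkyg]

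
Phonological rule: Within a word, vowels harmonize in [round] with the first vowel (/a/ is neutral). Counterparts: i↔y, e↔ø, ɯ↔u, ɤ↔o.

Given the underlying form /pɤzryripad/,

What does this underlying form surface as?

/y/ harmonizes with /ɤ/ ([-round]) → [i]

[pɤzriripad]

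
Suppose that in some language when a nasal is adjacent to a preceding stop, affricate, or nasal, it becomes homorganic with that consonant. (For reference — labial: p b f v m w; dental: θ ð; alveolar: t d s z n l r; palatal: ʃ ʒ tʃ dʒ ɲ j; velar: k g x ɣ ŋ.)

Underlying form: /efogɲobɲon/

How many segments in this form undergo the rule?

/ɲ/ after /g/ (velar) → [ŋ]
/ɲ/ after /b/ (labial) → [m]
2 segments change.

2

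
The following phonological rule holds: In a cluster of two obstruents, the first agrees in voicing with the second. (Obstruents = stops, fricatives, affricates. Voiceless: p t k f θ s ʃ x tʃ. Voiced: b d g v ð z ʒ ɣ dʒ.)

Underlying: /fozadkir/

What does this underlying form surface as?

/d/ before /k/ (voiceless) → [t]

[fozatkir]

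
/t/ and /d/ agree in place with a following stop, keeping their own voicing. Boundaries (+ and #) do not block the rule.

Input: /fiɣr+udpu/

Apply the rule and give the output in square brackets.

/d/ before /p/ (labial) → [b]

[fiɣr+ubpu]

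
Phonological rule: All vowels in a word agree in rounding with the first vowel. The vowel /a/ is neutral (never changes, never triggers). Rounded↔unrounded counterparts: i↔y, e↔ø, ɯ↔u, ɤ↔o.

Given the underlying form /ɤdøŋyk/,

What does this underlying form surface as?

/ø/ harmonizes with /ɤ/ ([-round]) → [e]
/y/ harmonizes with /ɤ/ ([-round]) → [i]

[ɤdeŋik]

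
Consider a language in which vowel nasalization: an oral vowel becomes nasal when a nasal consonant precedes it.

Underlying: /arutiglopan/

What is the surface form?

no segment meets the rule's conditions; no change.

[arutiglopan]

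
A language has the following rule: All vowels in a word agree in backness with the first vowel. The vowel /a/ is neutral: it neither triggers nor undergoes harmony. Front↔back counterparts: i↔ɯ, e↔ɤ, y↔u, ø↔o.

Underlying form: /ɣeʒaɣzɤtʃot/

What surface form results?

[ɣeʒaɣzetʃøt]

/ɤ/ harmonizes with /e/ ([-back]) → [e]
/o/ harmonizes with /e/ ([-back]) → [ø]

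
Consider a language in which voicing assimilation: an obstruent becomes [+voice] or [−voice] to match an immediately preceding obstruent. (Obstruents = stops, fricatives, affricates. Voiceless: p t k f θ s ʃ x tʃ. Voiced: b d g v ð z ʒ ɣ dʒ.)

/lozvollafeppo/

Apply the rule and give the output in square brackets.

no segment meets the rule's conditions; no change.

[lozvollafeppo]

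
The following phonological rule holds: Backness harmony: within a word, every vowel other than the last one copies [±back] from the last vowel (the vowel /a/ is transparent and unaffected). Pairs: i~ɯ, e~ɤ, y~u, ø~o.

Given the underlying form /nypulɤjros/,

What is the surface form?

/y/ harmonizes with /o/ ([+back]) → [u]

[nupulɤjros]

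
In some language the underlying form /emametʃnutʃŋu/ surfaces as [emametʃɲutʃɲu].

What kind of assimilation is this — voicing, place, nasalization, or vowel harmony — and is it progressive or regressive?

place assimilation, progressive

/n/→[ɲ] /ŋ/→[ɲ].
Each target copies a feature from the preceding segment, so the direction is progressive.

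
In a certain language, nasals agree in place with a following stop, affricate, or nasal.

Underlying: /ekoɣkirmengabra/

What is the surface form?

/n/ before /g/ (velar) → [ŋ]

[ekoɣkirmeŋgabra]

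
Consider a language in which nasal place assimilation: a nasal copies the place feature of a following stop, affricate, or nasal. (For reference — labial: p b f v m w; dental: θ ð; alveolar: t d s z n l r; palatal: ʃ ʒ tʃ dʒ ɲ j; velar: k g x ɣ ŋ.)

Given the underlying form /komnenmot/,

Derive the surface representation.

/m/ before /n/ (alveolar) → [n]
/n/ before /m/ (labial) → [m]

[konnemmot]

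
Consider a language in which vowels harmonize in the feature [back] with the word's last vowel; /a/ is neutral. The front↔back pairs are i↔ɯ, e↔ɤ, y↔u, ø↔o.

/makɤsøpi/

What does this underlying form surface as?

[makesøpi]

/ɤ/ harmonizes with /i/ ([-back]) → [e]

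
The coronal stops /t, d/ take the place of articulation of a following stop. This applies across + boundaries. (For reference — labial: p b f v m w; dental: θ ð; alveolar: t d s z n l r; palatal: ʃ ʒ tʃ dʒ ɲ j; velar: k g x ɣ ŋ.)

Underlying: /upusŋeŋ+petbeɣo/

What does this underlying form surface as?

/t/ before /b/ (labial) → [p]

[upusŋeŋ+pepbeɣo]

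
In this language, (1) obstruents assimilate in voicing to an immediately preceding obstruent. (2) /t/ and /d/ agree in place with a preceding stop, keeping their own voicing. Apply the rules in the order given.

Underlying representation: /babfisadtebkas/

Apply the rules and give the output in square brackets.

[babvisaddebgas]

Rule 1: /f/ after /b/ (voiced) → [v]
Rule 1: /t/ after /d/ (voiced) → [d]
Rule 1: /k/ after /b/ (voiced) → [g]
After rule 1: babvisaddebgas
Rule 2: no segment meets the rule's conditions; no change.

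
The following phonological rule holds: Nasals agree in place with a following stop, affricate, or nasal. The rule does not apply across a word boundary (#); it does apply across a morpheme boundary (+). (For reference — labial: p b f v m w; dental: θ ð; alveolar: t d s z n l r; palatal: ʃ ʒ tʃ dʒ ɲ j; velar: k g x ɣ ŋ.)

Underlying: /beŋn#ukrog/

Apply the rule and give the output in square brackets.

/ŋ/ before /n/ (alveolar) → [n]

[benn#ukrog]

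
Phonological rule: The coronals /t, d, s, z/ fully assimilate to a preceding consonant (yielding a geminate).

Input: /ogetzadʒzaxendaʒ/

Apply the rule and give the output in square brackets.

/z/ after /t/ → [t] (total assimilation)
/z/ after /dʒ/ → [dʒ] (total assimilation)
/d/ after /n/ → [n] (total assimilation)

[ogettadʒdʒaxennaʒ]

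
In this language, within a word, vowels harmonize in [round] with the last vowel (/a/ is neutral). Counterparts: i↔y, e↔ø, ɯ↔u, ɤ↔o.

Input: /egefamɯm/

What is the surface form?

[egefamɯm]

no segment meets the rule's conditions; no change.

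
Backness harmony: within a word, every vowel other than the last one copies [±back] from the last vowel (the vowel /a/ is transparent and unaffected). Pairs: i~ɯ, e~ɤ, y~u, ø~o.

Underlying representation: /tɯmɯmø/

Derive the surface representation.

[timimø]

/ɯ/ harmonizes with /ø/ ([-back]) → [i]
/ɯ/ harmonizes with /ø/ ([-back]) → [i]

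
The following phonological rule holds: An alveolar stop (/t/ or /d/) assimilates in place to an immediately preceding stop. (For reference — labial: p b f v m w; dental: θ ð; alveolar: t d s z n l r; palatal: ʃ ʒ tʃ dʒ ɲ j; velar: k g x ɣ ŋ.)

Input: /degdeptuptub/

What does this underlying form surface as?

/d/ after /g/ (velar) → [g]
/t/ after /p/ (labial) → [p]
/t/ after /p/ (labial) → [p]

[deggeppuppub]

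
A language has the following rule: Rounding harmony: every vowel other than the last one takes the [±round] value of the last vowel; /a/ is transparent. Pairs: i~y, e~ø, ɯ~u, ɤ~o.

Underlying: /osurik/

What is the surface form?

[ɤsɯrik]

/o/ harmonizes with /i/ ([-round]) → [ɤ]
/u/ harmonizes with /i/ ([-round]) → [ɯ]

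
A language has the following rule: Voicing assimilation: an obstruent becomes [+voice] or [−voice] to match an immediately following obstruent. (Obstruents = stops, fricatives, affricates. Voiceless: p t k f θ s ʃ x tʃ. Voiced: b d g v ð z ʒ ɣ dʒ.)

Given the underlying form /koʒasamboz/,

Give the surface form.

[koʒasamboz]

no segment meets the rule's conditions; no change.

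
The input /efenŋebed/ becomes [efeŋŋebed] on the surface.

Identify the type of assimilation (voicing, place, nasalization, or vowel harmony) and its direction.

/n/→[ŋ].
Each target copies a feature from the following segment, so the direction is regressive.

place assimilation, regressive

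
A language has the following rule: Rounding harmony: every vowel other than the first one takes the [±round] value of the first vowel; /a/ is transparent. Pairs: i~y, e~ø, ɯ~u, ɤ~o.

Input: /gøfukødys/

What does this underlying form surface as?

no segment meets the rule's conditions; no change.

[gøfukødys]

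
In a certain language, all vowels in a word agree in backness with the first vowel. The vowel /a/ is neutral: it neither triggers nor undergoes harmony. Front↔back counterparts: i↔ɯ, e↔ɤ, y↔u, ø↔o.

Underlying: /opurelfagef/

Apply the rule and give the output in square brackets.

[opurɤlfagɤf]

/e/ harmonizes with /o/ ([+back]) → [ɤ]
/e/ harmonizes with /o/ ([+back]) → [ɤ]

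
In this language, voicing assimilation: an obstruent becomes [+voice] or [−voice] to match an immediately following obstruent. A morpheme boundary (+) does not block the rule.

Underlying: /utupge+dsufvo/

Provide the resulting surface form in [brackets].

/p/ before /g/ (voiced) → [b]
/d/ before /s/ (voiceless) → [t]
/f/ before /v/ (voiced) → [v]

[utubge+tsuvvo]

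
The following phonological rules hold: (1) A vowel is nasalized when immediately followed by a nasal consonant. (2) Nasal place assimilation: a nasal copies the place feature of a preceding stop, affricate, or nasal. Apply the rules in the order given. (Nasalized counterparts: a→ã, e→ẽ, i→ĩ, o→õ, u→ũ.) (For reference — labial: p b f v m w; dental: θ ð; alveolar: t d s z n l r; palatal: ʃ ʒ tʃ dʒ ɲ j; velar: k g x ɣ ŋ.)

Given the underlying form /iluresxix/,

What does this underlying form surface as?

[iluresxix]

Rule 1: no segment meets the rule's conditions; no change.
After rule 1: iluresxix
Rule 2: no segment meets the rule's conditions; no change.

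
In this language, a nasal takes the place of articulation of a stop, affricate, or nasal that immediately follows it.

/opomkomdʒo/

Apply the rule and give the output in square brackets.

[opoŋkoɲdʒo]

/m/ before /k/ (velar) → [ŋ]
/m/ before /dʒ/ (palatal) → [ɲ]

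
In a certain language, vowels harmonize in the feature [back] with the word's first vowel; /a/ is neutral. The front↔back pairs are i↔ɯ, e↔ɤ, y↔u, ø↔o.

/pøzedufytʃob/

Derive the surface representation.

/u/ harmonizes with /ø/ ([-back]) → [y]
/o/ harmonizes with /ø/ ([-back]) → [ø]

[pøzedyfytʃøb]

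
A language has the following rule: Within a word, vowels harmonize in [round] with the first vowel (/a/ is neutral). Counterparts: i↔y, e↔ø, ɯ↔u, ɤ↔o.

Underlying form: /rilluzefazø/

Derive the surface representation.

/u/ harmonizes with /i/ ([-round]) → [ɯ]
/ø/ harmonizes with /i/ ([-round]) → [e]

[rillɯzefaze]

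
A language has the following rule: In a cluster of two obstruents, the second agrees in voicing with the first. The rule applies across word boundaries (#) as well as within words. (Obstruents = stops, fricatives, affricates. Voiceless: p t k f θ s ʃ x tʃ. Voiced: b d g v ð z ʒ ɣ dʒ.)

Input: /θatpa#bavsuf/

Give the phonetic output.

/s/ after /v/ (voiced) → [z]

[θatpa#bavzuf]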